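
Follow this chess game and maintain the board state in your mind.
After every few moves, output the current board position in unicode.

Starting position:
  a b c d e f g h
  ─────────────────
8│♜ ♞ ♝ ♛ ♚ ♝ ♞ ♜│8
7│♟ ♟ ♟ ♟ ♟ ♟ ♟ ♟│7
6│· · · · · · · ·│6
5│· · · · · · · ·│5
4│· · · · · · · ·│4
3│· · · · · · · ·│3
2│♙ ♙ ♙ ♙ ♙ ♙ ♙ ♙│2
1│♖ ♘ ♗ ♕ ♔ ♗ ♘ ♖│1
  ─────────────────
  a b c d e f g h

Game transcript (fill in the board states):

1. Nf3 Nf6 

  a b c d e f g h
  ─────────────────
8│♜ ♞ ♝ ♛ ♚ ♝ · ♜│8
7│♟ ♟ ♟ ♟ ♟ ♟ ♟ ♟│7
6│· · · · · ♞ · ·│6
5│· · · · · · · ·│5
4│· · · · · · · ·│4
3│· · · · · ♘ · ·│3
2│♙ ♙ ♙ ♙ ♙ ♙ ♙ ♙│2
1│♖ ♘ ♗ ♕ ♔ ♗ · ♖│1
  ─────────────────
  a b c d e f g h

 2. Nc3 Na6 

  a b c d e f g h
  ─────────────────
8│♜ · ♝ ♛ ♚ ♝ · ♜│8
7│♟ ♟ ♟ ♟ ♟ ♟ ♟ ♟│7
6│♞ · · · · ♞ · ·│6
5│· · · · · · · ·│5
4│· · · · · · · ·│4
3│· · ♘ · · ♘ · ·│3
2│♙ ♙ ♙ ♙ ♙ ♙ ♙ ♙│2
1│♖ · ♗ ♕ ♔ ♗ · ♖│1
  ─────────────────
  a b c d e f g h

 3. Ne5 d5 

  a b c d e f g h
  ─────────────────
8│♜ · ♝ ♛ ♚ ♝ · ♜│8
7│♟ ♟ ♟ · ♟ ♟ ♟ ♟│7
6│♞ · · · · ♞ · ·│6
5│· · · ♟ ♘ · · ·│5
4│· · · · · · · ·│4
3│· · ♘ · · · · ·│3
2│♙ ♙ ♙ ♙ ♙ ♙ ♙ ♙│2
1│♖ · ♗ ♕ ♔ ♗ · ♖│1
  ─────────────────
  a b c d e f g h

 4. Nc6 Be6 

  a b c d e f g h
  ─────────────────
8│♜ · · ♛ ♚ ♝ · ♜│8
7│♟ ♟ ♟ · ♟ ♟ ♟ ♟│7
6│♞ · ♘ · ♝ ♞ · ·│6
5│· · · ♟ · · · ·│5
4│· · · · · · · ·│4
3│· · ♘ · · · · ·│3
2│♙ ♙ ♙ ♙ ♙ ♙ ♙ ♙│2
1│♖ · ♗ ♕ ♔ ♗ · ♖│1
  ─────────────────
  a b c d e f g h

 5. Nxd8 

  a b c d e f g h
  ─────────────────
8│♜ · · ♘ ♚ ♝ · ♜│8
7│♟ ♟ ♟ · ♟ ♟ ♟ ♟│7
6│♞ · · · ♝ ♞ · ·│6
5│· · · ♟ · · · ·│5
4│· · · · · · · ·│4
3│· · ♘ · · · · ·│3
2│♙ ♙ ♙ ♙ ♙ ♙ ♙ ♙│2
1│♖ · ♗ ♕ ♔ ♗ · ♖│1
  ─────────────────
  a b c d e f g h


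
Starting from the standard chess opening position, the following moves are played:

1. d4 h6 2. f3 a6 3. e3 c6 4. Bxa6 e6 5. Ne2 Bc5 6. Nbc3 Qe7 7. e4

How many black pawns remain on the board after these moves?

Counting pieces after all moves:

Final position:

  a b c d e f g h
  ─────────────────
8│♜ ♞ ♝ · ♚ · ♞ ♜│8
7│· ♟ · ♟ ♛ ♟ ♟ ·│7
6│♗ · ♟ · ♟ · · ♟│6
5│· · ♝ · · · · ·│5
4│· · · ♙ ♙ · · ·│4
3│· · ♘ · · ♙ · ·│3
2│♙ ♙ ♙ · ♘ · ♙ ♙│2
1│♖ · ♗ ♕ ♔ · · ♖│1
  ─────────────────
  a b c d e f g h


7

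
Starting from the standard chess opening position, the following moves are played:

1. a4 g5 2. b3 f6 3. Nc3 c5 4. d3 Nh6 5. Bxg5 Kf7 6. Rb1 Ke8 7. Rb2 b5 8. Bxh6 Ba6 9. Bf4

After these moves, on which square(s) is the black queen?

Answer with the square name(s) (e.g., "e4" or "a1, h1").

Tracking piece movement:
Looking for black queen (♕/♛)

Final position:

  a b c d e f g h
  ─────────────────
8│♜ ♞ · ♛ ♚ ♝ · ♜│8
7│♟ · · ♟ ♟ · · ♟│7
6│♝ · · · · ♟ · ·│6
5│· ♟ ♟ · · · · ·│5
4│♙ · · · · ♗ · ·│4
3│· ♙ ♘ ♙ · · · ·│3
2│· ♖ ♙ · ♙ ♙ ♙ ♙│2
1│· · · ♕ ♔ ♗ ♘ ♖│1
  ─────────────────
  a b c d e f g h


d8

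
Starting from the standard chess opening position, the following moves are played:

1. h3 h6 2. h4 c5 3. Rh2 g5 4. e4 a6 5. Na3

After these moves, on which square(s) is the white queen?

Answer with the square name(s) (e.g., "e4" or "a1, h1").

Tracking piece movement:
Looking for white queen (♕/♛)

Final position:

  a b c d e f g h
  ─────────────────
8│♜ ♞ ♝ ♛ ♚ ♝ ♞ ♜│8
7│· ♟ · ♟ ♟ ♟ · ·│7
6│♟ · · · · · · ♟│6
5│· · ♟ · · · ♟ ·│5
4│· · · · ♙ · · ♙│4
3│♘ · · · · · · ·│3
2│♙ ♙ ♙ ♙ · ♙ ♙ ♖│2
1│♖ · ♗ ♕ ♔ ♗ ♘ ·│1
  ─────────────────
  a b c d e f g h


d1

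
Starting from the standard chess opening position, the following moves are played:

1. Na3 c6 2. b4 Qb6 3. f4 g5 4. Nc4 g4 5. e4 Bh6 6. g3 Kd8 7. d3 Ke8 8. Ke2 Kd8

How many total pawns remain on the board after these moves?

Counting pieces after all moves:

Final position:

  a b c d e f g h
  ─────────────────
8│♜ ♞ ♝ ♚ · · ♞ ♜│8
7│♟ ♟ · ♟ ♟ ♟ · ♟│7
6│· ♛ ♟ · · · · ♝│6
5│· · · · · · · ·│5
4│· ♙ ♘ · ♙ ♙ ♟ ·│4
3│· · · ♙ · · ♙ ·│3
2│♙ · ♙ · ♔ · · ♙│2
1│♖ · ♗ ♕ · ♗ ♘ ♖│1
  ─────────────────
  a b c d e f g h


16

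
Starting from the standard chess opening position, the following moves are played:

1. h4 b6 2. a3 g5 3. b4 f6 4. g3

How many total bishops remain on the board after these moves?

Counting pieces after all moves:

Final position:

  a b c d e f g h
  ─────────────────
8│♜ ♞ ♝ ♛ ♚ ♝ ♞ ♜│8
7│♟ · ♟ ♟ ♟ · · ♟│7
6│· ♟ · · · ♟ · ·│6
5│· · · · · · ♟ ·│5
4│· ♙ · · · · · ♙│4
3│♙ · · · · · ♙ ·│3
2│· · ♙ ♙ ♙ ♙ · ·│2
1│♖ ♘ ♗ ♕ ♔ ♗ ♘ ♖│1
  ─────────────────
  a b c d e f g h


4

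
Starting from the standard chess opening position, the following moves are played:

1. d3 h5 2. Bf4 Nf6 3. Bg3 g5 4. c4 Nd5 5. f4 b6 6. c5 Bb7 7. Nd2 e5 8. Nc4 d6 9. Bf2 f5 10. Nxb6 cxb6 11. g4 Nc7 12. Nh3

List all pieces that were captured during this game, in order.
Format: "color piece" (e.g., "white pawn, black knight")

Tracking captures:
  Nxb6: captured black pawn
  cxb6: captured white knight

black pawn, white knight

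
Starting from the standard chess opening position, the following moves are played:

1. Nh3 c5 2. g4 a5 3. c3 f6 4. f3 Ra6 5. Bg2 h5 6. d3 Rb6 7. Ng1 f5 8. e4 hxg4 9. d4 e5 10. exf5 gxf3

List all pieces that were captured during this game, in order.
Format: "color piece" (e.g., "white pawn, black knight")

Tracking captures:
  hxg4: captured white pawn
  exf5: captured black pawn
  gxf3: captured white pawn

white pawn, black pawn, white pawn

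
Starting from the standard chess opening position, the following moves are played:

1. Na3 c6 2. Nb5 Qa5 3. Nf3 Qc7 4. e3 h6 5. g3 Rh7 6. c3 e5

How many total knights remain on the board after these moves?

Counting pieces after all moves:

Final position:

  a b c d e f g h
  ─────────────────
8│♜ ♞ ♝ · ♚ ♝ ♞ ·│8
7│♟ ♟ ♛ ♟ · ♟ ♟ ♜│7
6│· · ♟ · · · · ♟│6
5│· ♘ · · ♟ · · ·│5
4│· · · · · · · ·│4
3│· · ♙ · ♙ ♘ ♙ ·│3
2│♙ ♙ · ♙ · ♙ · ♙│2
1│♖ · ♗ ♕ ♔ ♗ · ♖│1
  ─────────────────
  a b c d e f g h


4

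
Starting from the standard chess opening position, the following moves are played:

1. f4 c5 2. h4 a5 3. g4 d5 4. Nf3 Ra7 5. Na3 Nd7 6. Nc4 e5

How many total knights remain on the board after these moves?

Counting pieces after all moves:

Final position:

  a b c d e f g h
  ─────────────────
8│· · ♝ ♛ ♚ ♝ ♞ ♜│8
7│♜ ♟ · ♞ · ♟ ♟ ♟│7
6│· · · · · · · ·│6
5│♟ · ♟ ♟ ♟ · · ·│5
4│· · ♘ · · ♙ ♙ ♙│4
3│· · · · · ♘ · ·│3
2│♙ ♙ ♙ ♙ ♙ · · ·│2
1│♖ · ♗ ♕ ♔ ♗ · ♖│1
  ─────────────────
  a b c d e f g h


4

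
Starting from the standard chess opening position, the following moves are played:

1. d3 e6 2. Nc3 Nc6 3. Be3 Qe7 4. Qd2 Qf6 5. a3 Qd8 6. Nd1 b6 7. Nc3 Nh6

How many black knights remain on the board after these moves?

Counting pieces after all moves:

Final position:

  a b c d e f g h
  ─────────────────
8│♜ · ♝ ♛ ♚ ♝ · ♜│8
7│♟ · ♟ ♟ · ♟ ♟ ♟│7
6│· ♟ ♞ · ♟ · · ♞│6
5│· · · · · · · ·│5
4│· · · · · · · ·│4
3│♙ · ♘ ♙ ♗ · · ·│3
2│· ♙ ♙ ♕ ♙ ♙ ♙ ♙│2
1│♖ · · · ♔ ♗ ♘ ♖│1
  ─────────────────
  a b c d e f g h


2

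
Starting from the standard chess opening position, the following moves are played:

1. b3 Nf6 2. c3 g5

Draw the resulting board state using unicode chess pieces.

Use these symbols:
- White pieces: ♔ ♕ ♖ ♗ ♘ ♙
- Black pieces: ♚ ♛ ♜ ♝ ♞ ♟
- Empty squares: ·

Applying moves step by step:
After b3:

♜ ♞ ♝ ♛ ♚ ♝ ♞ ♜
♟ ♟ ♟ ♟ ♟ ♟ ♟ ♟
· · · · · · · ·
· · · · · · · ·
· · · · · · · ·
· ♙ · · · · · ·
♙ · ♙ ♙ ♙ ♙ ♙ ♙
♖ ♘ ♗ ♕ ♔ ♗ ♘ ♖


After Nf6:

♜ ♞ ♝ ♛ ♚ ♝ · ♜
♟ ♟ ♟ ♟ ♟ ♟ ♟ ♟
· · · · · ♞ · ·
· · · · · · · ·
· · · · · · · ·
· ♙ · · · · · ·
♙ · ♙ ♙ ♙ ♙ ♙ ♙
♖ ♘ ♗ ♕ ♔ ♗ ♘ ♖


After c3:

♜ ♞ ♝ ♛ ♚ ♝ · ♜
♟ ♟ ♟ ♟ ♟ ♟ ♟ ♟
· · · · · ♞ · ·
· · · · · · · ·
· · · · · · · ·
· ♙ ♙ · · · · ·
♙ · · ♙ ♙ ♙ ♙ ♙
♖ ♘ ♗ ♕ ♔ ♗ ♘ ♖


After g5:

♜ ♞ ♝ ♛ ♚ ♝ · ♜
♟ ♟ ♟ ♟ ♟ ♟ · ♟
· · · · · ♞ · ·
· · · · · · ♟ ·
· · · · · · · ·
· ♙ ♙ · · · · ·
♙ · · ♙ ♙ ♙ ♙ ♙
♖ ♘ ♗ ♕ ♔ ♗ ♘ ♖



  a b c d e f g h
  ─────────────────
8│♜ ♞ ♝ ♛ ♚ ♝ · ♜│8
7│♟ ♟ ♟ ♟ ♟ ♟ · ♟│7
6│· · · · · ♞ · ·│6
5│· · · · · · ♟ ·│5
4│· · · · · · · ·│4
3│· ♙ ♙ · · · · ·│3
2│♙ · · ♙ ♙ ♙ ♙ ♙│2
1│♖ ♘ ♗ ♕ ♔ ♗ ♘ ♖│1
  ─────────────────
  a b c d e f g h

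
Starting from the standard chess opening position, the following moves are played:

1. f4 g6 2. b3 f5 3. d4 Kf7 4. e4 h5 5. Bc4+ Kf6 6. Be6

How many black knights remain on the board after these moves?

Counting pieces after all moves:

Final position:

  a b c d e f g h
  ─────────────────
8│♜ ♞ ♝ ♛ · ♝ ♞ ♜│8
7│♟ ♟ ♟ ♟ ♟ · · ·│7
6│· · · · ♗ ♚ ♟ ·│6
5│· · · · · ♟ · ♟│5
4│· · · ♙ ♙ ♙ · ·│4
3│· ♙ · · · · · ·│3
2│♙ · ♙ · · · ♙ ♙│2
1│♖ ♘ ♗ ♕ ♔ · ♘ ♖│1
  ─────────────────
  a b c d e f g h


2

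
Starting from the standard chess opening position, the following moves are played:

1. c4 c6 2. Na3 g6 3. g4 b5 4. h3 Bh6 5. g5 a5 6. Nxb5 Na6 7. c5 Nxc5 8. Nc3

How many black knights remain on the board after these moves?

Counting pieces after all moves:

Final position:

  a b c d e f g h
  ─────────────────
8│♜ · ♝ ♛ ♚ · ♞ ♜│8
7│· · · ♟ ♟ ♟ · ♟│7
6│· · ♟ · · · ♟ ♝│6
5│♟ · ♞ · · · ♙ ·│5
4│· · · · · · · ·│4
3│· · ♘ · · · · ♙│3
2│♙ ♙ · ♙ ♙ ♙ · ·│2
1│♖ · ♗ ♕ ♔ ♗ ♘ ♖│1
  ─────────────────
  a b c d e f g h


2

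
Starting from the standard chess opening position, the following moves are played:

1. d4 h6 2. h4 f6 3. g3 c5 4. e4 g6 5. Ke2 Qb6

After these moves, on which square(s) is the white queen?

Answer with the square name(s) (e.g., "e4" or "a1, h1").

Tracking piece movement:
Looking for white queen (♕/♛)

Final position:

  a b c d e f g h
  ─────────────────
8│♜ ♞ ♝ · ♚ ♝ ♞ ♜│8
7│♟ ♟ · ♟ ♟ · · ·│7
6│· ♛ · · · ♟ ♟ ♟│6
5│· · ♟ · · · · ·│5
4│· · · ♙ ♙ · · ♙│4
3│· · · · · · ♙ ·│3
2│♙ ♙ ♙ · ♔ ♙ · ·│2
1│♖ ♘ ♗ ♕ · ♗ ♘ ♖│1
  ─────────────────
  a b c d e f g h


d1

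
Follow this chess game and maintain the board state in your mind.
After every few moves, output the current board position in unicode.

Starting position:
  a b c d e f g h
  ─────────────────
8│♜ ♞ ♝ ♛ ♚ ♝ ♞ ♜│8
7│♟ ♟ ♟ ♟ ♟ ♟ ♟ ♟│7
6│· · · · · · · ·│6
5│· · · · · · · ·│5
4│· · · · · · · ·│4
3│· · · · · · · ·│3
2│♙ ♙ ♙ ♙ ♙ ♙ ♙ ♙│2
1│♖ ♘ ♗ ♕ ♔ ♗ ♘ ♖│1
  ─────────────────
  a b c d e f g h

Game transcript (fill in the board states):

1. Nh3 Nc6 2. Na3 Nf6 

  a b c d e f g h
  ─────────────────
8│♜ · ♝ ♛ ♚ ♝ · ♜│8
7│♟ ♟ ♟ ♟ ♟ ♟ ♟ ♟│7
6│· · ♞ · · ♞ · ·│6
5│· · · · · · · ·│5
4│· · · · · · · ·│4
3│♘ · · · · · · ♘│3
2│♙ ♙ ♙ ♙ ♙ ♙ ♙ ♙│2
1│♖ · ♗ ♕ ♔ ♗ · ♖│1
  ─────────────────
  a b c d e f g h

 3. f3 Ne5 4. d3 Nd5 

  a b c d e f g h
  ─────────────────
8│♜ · ♝ ♛ ♚ ♝ · ♜│8
7│♟ ♟ ♟ ♟ ♟ ♟ ♟ ♟│7
6│· · · · · · · ·│6
5│· · · ♞ ♞ · · ·│5
4│· · · · · · · ·│4
3│♘ · · ♙ · ♙ · ♘│3
2│♙ ♙ ♙ · ♙ · ♙ ♙│2
1│♖ · ♗ ♕ ♔ ♗ · ♖│1
  ─────────────────
  a b c d e f g h

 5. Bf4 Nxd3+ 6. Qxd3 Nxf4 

  a b c d e f g h
  ─────────────────
8│♜ · ♝ ♛ ♚ ♝ · ♜│8
7│♟ ♟ ♟ ♟ ♟ ♟ ♟ ♟│7
6│· · · · · · · ·│6
5│· · · · · · · ·│5
4│· · · · · ♞ · ·│4
3│♘ · · ♕ · ♙ · ♘│3
2│♙ ♙ ♙ · ♙ · ♙ ♙│2
1│♖ · · · ♔ ♗ · ♖│1
  ─────────────────
  a b c d e f g h

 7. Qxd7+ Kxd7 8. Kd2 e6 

  a b c d e f g h
  ─────────────────
8│♜ · ♝ ♛ · ♝ · ♜│8
7│♟ ♟ ♟ ♚ · ♟ ♟ ♟│7
6│· · · · ♟ · · ·│6
5│· · · · · · · ·│5
4│· · · · · ♞ · ·│4
3│♘ · · · · ♙ · ♘│3
2│♙ ♙ ♙ ♔ ♙ · ♙ ♙│2
1│♖ · · · · ♗ · ♖│1
  ─────────────────
  a b c d e f g h

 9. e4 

  a b c d e f g h
  ─────────────────
8│♜ · ♝ ♛ · ♝ · ♜│8
7│♟ ♟ ♟ ♚ · ♟ ♟ ♟│7
6│· · · · ♟ · · ·│6
5│· · · · · · · ·│5
4│· · · · ♙ ♞ · ·│4
3│♘ · · · · ♙ · ♘│3
2│♙ ♙ ♙ ♔ · · ♙ ♙│2
1│♖ · · · · ♗ · ♖│1
  ─────────────────
  a b c d e f g h


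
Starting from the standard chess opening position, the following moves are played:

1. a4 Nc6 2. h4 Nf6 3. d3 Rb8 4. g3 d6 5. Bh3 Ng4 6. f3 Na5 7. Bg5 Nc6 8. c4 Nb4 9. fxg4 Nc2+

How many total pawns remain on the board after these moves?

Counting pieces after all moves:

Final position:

  a b c d e f g h
  ─────────────────
8│· ♜ ♝ ♛ ♚ ♝ · ♜│8
7│♟ ♟ ♟ · ♟ ♟ ♟ ♟│7
6│· · · ♟ · · · ·│6
5│· · · · · · ♗ ·│5
4│♙ · ♙ · · · ♙ ♙│4
3│· · · ♙ · · ♙ ♗│3
2│· ♙ ♞ · ♙ · · ·│2
1│♖ ♘ · ♕ ♔ · ♘ ♖│1
  ─────────────────
  a b c d e f g h


16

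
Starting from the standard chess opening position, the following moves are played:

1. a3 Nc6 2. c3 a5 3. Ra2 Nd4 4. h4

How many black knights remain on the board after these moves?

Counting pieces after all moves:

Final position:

  a b c d e f g h
  ─────────────────
8│♜ · ♝ ♛ ♚ ♝ ♞ ♜│8
7│· ♟ ♟ ♟ ♟ ♟ ♟ ♟│7
6│· · · · · · · ·│6
5│♟ · · · · · · ·│5
4│· · · ♞ · · · ♙│4
3│♙ · ♙ · · · · ·│3
2│♖ ♙ · ♙ ♙ ♙ ♙ ·│2
1│· ♘ ♗ ♕ ♔ ♗ ♘ ♖│1
  ─────────────────
  a b c d e f g h


2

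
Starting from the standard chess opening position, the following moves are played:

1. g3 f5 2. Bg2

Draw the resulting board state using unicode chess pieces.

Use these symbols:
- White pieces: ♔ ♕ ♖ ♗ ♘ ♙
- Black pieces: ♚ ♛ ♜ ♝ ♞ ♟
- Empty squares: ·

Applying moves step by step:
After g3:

♜ ♞ ♝ ♛ ♚ ♝ ♞ ♜
♟ ♟ ♟ ♟ ♟ ♟ ♟ ♟
· · · · · · · ·
· · · · · · · ·
· · · · · · · ·
· · · · · · ♙ ·
♙ ♙ ♙ ♙ ♙ ♙ · ♙
♖ ♘ ♗ ♕ ♔ ♗ ♘ ♖


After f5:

♜ ♞ ♝ ♛ ♚ ♝ ♞ ♜
♟ ♟ ♟ ♟ ♟ · ♟ ♟
· · · · · · · ·
· · · · · ♟ · ·
· · · · · · · ·
· · · · · · ♙ ·
♙ ♙ ♙ ♙ ♙ ♙ · ♙
♖ ♘ ♗ ♕ ♔ ♗ ♘ ♖


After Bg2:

♜ ♞ ♝ ♛ ♚ ♝ ♞ ♜
♟ ♟ ♟ ♟ ♟ · ♟ ♟
· · · · · · · ·
· · · · · ♟ · ·
· · · · · · · ·
· · · · · · ♙ ·
♙ ♙ ♙ ♙ ♙ ♙ ♗ ♙
♖ ♘ ♗ ♕ ♔ · ♘ ♖



  a b c d e f g h
  ─────────────────
8│♜ ♞ ♝ ♛ ♚ ♝ ♞ ♜│8
7│♟ ♟ ♟ ♟ ♟ · ♟ ♟│7
6│· · · · · · · ·│6
5│· · · · · ♟ · ·│5
4│· · · · · · · ·│4
3│· · · · · · ♙ ·│3
2│♙ ♙ ♙ ♙ ♙ ♙ ♗ ♙│2
1│♖ ♘ ♗ ♕ ♔ · ♘ ♖│1
  ─────────────────
  a b c d e f g h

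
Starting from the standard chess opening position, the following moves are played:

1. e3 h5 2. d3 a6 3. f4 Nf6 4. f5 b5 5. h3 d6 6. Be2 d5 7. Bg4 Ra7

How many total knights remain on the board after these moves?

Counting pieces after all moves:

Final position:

  a b c d e f g h
  ─────────────────
8│· ♞ ♝ ♛ ♚ ♝ · ♜│8
7│♜ · ♟ · ♟ ♟ ♟ ·│7
6│♟ · · · · ♞ · ·│6
5│· ♟ · ♟ · ♙ · ♟│5
4│· · · · · · ♗ ·│4
3│· · · ♙ ♙ · · ♙│3
2│♙ ♙ ♙ · · · ♙ ·│2
1│♖ ♘ ♗ ♕ ♔ · ♘ ♖│1
  ─────────────────
  a b c d e f g h


4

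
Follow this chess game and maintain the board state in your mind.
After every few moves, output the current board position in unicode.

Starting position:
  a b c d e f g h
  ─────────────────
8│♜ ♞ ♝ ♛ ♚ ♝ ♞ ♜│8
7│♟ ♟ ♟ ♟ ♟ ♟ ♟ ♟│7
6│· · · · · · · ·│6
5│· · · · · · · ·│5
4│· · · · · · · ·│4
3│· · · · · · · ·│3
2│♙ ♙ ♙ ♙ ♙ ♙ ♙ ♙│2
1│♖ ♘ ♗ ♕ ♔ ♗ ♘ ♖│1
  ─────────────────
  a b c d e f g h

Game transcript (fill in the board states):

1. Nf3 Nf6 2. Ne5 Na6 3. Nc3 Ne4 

  a b c d e f g h
  ─────────────────
8│♜ · ♝ ♛ ♚ ♝ · ♜│8
7│♟ ♟ ♟ ♟ ♟ ♟ ♟ ♟│7
6│♞ · · · · · · ·│6
5│· · · · ♘ · · ·│5
4│· · · · ♞ · · ·│4
3│· · ♘ · · · · ·│3
2│♙ ♙ ♙ ♙ ♙ ♙ ♙ ♙│2
1│♖ · ♗ ♕ ♔ ♗ · ♖│1
  ─────────────────
  a b c d e f g h

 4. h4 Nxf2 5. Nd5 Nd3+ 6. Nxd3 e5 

  a b c d e f g h
  ─────────────────
8│♜ · ♝ ♛ ♚ ♝ · ♜│8
7│♟ ♟ ♟ ♟ · ♟ ♟ ♟│7
6│♞ · · · · · · ·│6
5│· · · ♘ ♟ · · ·│5
4│· · · · · · · ♙│4
3│· · · ♘ · · · ·│3
2│♙ ♙ ♙ ♙ ♙ · ♙ ·│2
1│♖ · ♗ ♕ ♔ ♗ · ♖│1
  ─────────────────
  a b c d e f g h

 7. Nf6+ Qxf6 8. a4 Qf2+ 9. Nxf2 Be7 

  a b c d e f g h
  ─────────────────
8│♜ · ♝ · ♚ · · ♜│8
7│♟ ♟ ♟ ♟ ♝ ♟ ♟ ♟│7
6│♞ · · · · · · ·│6
5│· · · · ♟ · · ·│5
4│♙ · · · · · · ♙│4
3│· · · · · · · ·│3
2│· ♙ ♙ ♙ ♙ ♘ ♙ ·│2
1│♖ · ♗ ♕ ♔ ♗ · ♖│1
  ─────────────────
  a b c d e f g h

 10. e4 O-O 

  a b c d e f g h
  ─────────────────
8│♜ · ♝ · · ♜ ♚ ·│8
7│♟ ♟ ♟ ♟ ♝ ♟ ♟ ♟│7
6│♞ · · · · · · ·│6
5│· · · · ♟ · · ·│5
4│♙ · · · ♙ · · ♙│4
3│· · · · · · · ·│3
2│· ♙ ♙ ♙ · ♘ ♙ ·│2
1│♖ · ♗ ♕ ♔ ♗ · ♖│1
  ─────────────────
  a b c d e f g h


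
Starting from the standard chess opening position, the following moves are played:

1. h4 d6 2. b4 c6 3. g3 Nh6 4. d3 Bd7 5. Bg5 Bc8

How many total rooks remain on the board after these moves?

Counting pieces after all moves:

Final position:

  a b c d e f g h
  ─────────────────
8│♜ ♞ ♝ ♛ ♚ ♝ · ♜│8
7│♟ ♟ · · ♟ ♟ ♟ ♟│7
6│· · ♟ ♟ · · · ♞│6
5│· · · · · · ♗ ·│5
4│· ♙ · · · · · ♙│4
3│· · · ♙ · · ♙ ·│3
2│♙ · ♙ · ♙ ♙ · ·│2
1│♖ ♘ · ♕ ♔ ♗ ♘ ♖│1
  ─────────────────
  a b c d e f g h


4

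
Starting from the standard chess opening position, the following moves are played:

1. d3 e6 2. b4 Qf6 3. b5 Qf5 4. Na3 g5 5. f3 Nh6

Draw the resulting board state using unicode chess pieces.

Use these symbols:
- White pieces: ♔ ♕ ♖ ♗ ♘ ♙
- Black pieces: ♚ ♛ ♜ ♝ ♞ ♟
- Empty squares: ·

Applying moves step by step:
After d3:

♜ ♞ ♝ ♛ ♚ ♝ ♞ ♜
♟ ♟ ♟ ♟ ♟ ♟ ♟ ♟
· · · · · · · ·
· · · · · · · ·
· · · · · · · ·
· · · ♙ · · · ·
♙ ♙ ♙ · ♙ ♙ ♙ ♙
♖ ♘ ♗ ♕ ♔ ♗ ♘ ♖


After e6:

♜ ♞ ♝ ♛ ♚ ♝ ♞ ♜
♟ ♟ ♟ ♟ · ♟ ♟ ♟
· · · · ♟ · · ·
· · · · · · · ·
· · · · · · · ·
· · · ♙ · · · ·
♙ ♙ ♙ · ♙ ♙ ♙ ♙
♖ ♘ ♗ ♕ ♔ ♗ ♘ ♖


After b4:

♜ ♞ ♝ ♛ ♚ ♝ ♞ ♜
♟ ♟ ♟ ♟ · ♟ ♟ ♟
· · · · ♟ · · ·
· · · · · · · ·
· ♙ · · · · · ·
· · · ♙ · · · ·
♙ · ♙ · ♙ ♙ ♙ ♙
♖ ♘ ♗ ♕ ♔ ♗ ♘ ♖


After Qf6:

♜ ♞ ♝ · ♚ ♝ ♞ ♜
♟ ♟ ♟ ♟ · ♟ ♟ ♟
· · · · ♟ ♛ · ·
· · · · · · · ·
· ♙ · · · · · ·
· · · ♙ · · · ·
♙ · ♙ · ♙ ♙ ♙ ♙
♖ ♘ ♗ ♕ ♔ ♗ ♘ ♖


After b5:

♜ ♞ ♝ · ♚ ♝ ♞ ♜
♟ ♟ ♟ ♟ · ♟ ♟ ♟
· · · · ♟ ♛ · ·
· ♙ · · · · · ·
· · · · · · · ·
· · · ♙ · · · ·
♙ · ♙ · ♙ ♙ ♙ ♙
♖ ♘ ♗ ♕ ♔ ♗ ♘ ♖


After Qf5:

♜ ♞ ♝ · ♚ ♝ ♞ ♜
♟ ♟ ♟ ♟ · ♟ ♟ ♟
· · · · ♟ · · ·
· ♙ · · · ♛ · ·
· · · · · · · ·
· · · ♙ · · · ·
♙ · ♙ · ♙ ♙ ♙ ♙
♖ ♘ ♗ ♕ ♔ ♗ ♘ ♖


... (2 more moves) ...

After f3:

♜ ♞ ♝ · ♚ ♝ ♞ ♜
♟ ♟ ♟ ♟ · ♟ · ♟
· · · · ♟ · · ·
· ♙ · · · ♛ ♟ ·
· · · · · · · ·
♘ · · ♙ · ♙ · ·
♙ · ♙ · ♙ · ♙ ♙
♖ · ♗ ♕ ♔ ♗ ♘ ♖


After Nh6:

♜ ♞ ♝ · ♚ ♝ · ♜
♟ ♟ ♟ ♟ · ♟ · ♟
· · · · ♟ · · ♞
· ♙ · · · ♛ ♟ ·
· · · · · · · ·
♘ · · ♙ · ♙ · ·
♙ · ♙ · ♙ · ♙ ♙
♖ · ♗ ♕ ♔ ♗ ♘ ♖



  a b c d e f g h
  ─────────────────
8│♜ ♞ ♝ · ♚ ♝ · ♜│8
7│♟ ♟ ♟ ♟ · ♟ · ♟│7
6│· · · · ♟ · · ♞│6
5│· ♙ · · · ♛ ♟ ·│5
4│· · · · · · · ·│4
3│♘ · · ♙ · ♙ · ·│3
2│♙ · ♙ · ♙ · ♙ ♙│2
1│♖ · ♗ ♕ ♔ ♗ ♘ ♖│1
  ─────────────────
  a b c d e f g h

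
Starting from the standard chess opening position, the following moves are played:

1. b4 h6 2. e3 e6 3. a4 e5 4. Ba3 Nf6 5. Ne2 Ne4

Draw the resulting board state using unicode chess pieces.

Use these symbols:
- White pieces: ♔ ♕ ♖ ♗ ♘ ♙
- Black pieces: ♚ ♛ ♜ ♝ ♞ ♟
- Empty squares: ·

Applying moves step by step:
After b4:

♜ ♞ ♝ ♛ ♚ ♝ ♞ ♜
♟ ♟ ♟ ♟ ♟ ♟ ♟ ♟
· · · · · · · ·
· · · · · · · ·
· ♙ · · · · · ·
· · · · · · · ·
♙ · ♙ ♙ ♙ ♙ ♙ ♙
♖ ♘ ♗ ♕ ♔ ♗ ♘ ♖


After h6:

♜ ♞ ♝ ♛ ♚ ♝ ♞ ♜
♟ ♟ ♟ ♟ ♟ ♟ ♟ ·
· · · · · · · ♟
· · · · · · · ·
· ♙ · · · · · ·
· · · · · · · ·
♙ · ♙ ♙ ♙ ♙ ♙ ♙
♖ ♘ ♗ ♕ ♔ ♗ ♘ ♖


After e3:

♜ ♞ ♝ ♛ ♚ ♝ ♞ ♜
♟ ♟ ♟ ♟ ♟ ♟ ♟ ·
· · · · · · · ♟
· · · · · · · ·
· ♙ · · · · · ·
· · · · ♙ · · ·
♙ · ♙ ♙ · ♙ ♙ ♙
♖ ♘ ♗ ♕ ♔ ♗ ♘ ♖


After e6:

♜ ♞ ♝ ♛ ♚ ♝ ♞ ♜
♟ ♟ ♟ ♟ · ♟ ♟ ·
· · · · ♟ · · ♟
· · · · · · · ·
· ♙ · · · · · ·
· · · · ♙ · · ·
♙ · ♙ ♙ · ♙ ♙ ♙
♖ ♘ ♗ ♕ ♔ ♗ ♘ ♖


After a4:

♜ ♞ ♝ ♛ ♚ ♝ ♞ ♜
♟ ♟ ♟ ♟ · ♟ ♟ ·
· · · · ♟ · · ♟
· · · · · · · ·
♙ ♙ · · · · · ·
· · · · ♙ · · ·
· · ♙ ♙ · ♙ ♙ ♙
♖ ♘ ♗ ♕ ♔ ♗ ♘ ♖


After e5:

♜ ♞ ♝ ♛ ♚ ♝ ♞ ♜
♟ ♟ ♟ ♟ · ♟ ♟ ·
· · · · · · · ♟
· · · · ♟ · · ·
♙ ♙ · · · · · ·
· · · · ♙ · · ·
· · ♙ ♙ · ♙ ♙ ♙
♖ ♘ ♗ ♕ ♔ ♗ ♘ ♖


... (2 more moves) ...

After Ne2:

♜ ♞ ♝ ♛ ♚ ♝ · ♜
♟ ♟ ♟ ♟ · ♟ ♟ ·
· · · · · ♞ · ♟
· · · · ♟ · · ·
♙ ♙ · · · · · ·
♗ · · · ♙ · · ·
· · ♙ ♙ ♘ ♙ ♙ ♙
♖ ♘ · ♕ ♔ ♗ · ♖


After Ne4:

♜ ♞ ♝ ♛ ♚ ♝ · ♜
♟ ♟ ♟ ♟ · ♟ ♟ ·
· · · · · · · ♟
· · · · ♟ · · ·
♙ ♙ · · ♞ · · ·
♗ · · · ♙ · · ·
· · ♙ ♙ ♘ ♙ ♙ ♙
♖ ♘ · ♕ ♔ ♗ · ♖



  a b c d e f g h
  ─────────────────
8│♜ ♞ ♝ ♛ ♚ ♝ · ♜│8
7│♟ ♟ ♟ ♟ · ♟ ♟ ·│7
6│· · · · · · · ♟│6
5│· · · · ♟ · · ·│5
4│♙ ♙ · · ♞ · · ·│4
3│♗ · · · ♙ · · ·│3
2│· · ♙ ♙ ♘ ♙ ♙ ♙│2
1│♖ ♘ · ♕ ♔ ♗ · ♖│1
  ─────────────────
  a b c d e f g h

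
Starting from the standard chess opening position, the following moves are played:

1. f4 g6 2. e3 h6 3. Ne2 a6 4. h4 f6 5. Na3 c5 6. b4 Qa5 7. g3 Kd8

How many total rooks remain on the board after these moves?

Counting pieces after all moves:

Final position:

  a b c d e f g h
  ─────────────────
8│♜ ♞ ♝ ♚ · ♝ ♞ ♜│8
7│· ♟ · ♟ ♟ · · ·│7
6│♟ · · · · ♟ ♟ ♟│6
5│♛ · ♟ · · · · ·│5
4│· ♙ · · · ♙ · ♙│4
3│♘ · · · ♙ · ♙ ·│3
2│♙ · ♙ ♙ ♘ · · ·│2
1│♖ · ♗ ♕ ♔ ♗ · ♖│1
  ─────────────────
  a b c d e f g h


4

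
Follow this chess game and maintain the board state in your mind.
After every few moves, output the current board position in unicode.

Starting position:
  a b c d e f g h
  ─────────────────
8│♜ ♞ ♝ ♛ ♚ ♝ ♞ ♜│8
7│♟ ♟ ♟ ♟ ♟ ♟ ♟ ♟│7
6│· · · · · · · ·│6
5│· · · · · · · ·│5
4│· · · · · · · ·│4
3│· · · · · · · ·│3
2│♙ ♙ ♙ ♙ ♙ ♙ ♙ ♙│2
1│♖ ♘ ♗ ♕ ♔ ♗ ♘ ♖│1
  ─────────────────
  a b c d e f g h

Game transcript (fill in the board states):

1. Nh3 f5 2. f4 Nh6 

  a b c d e f g h
  ─────────────────
8│♜ ♞ ♝ ♛ ♚ ♝ · ♜│8
7│♟ ♟ ♟ ♟ ♟ · ♟ ♟│7
6│· · · · · · · ♞│6
5│· · · · · ♟ · ·│5
4│· · · · · ♙ · ·│4
3│· · · · · · · ♘│3
2│♙ ♙ ♙ ♙ ♙ · ♙ ♙│2
1│♖ ♘ ♗ ♕ ♔ ♗ · ♖│1
  ─────────────────
  a b c d e f g h

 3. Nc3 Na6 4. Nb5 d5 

  a b c d e f g h
  ─────────────────
8│♜ · ♝ ♛ ♚ ♝ · ♜│8
7│♟ ♟ ♟ · ♟ · ♟ ♟│7
6│♞ · · · · · · ♞│6
5│· ♘ · ♟ · ♟ · ·│5
4│· · · · · ♙ · ·│4
3│· · · · · · · ♘│3
2│♙ ♙ ♙ ♙ ♙ · ♙ ♙│2
1│♖ · ♗ ♕ ♔ ♗ · ♖│1
  ─────────────────
  a b c d e f g h

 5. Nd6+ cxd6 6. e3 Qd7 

  a b c d e f g h
  ─────────────────
8│♜ · ♝ · ♚ ♝ · ♜│8
7│♟ ♟ · ♛ ♟ · ♟ ♟│7
6│♞ · · ♟ · · · ♞│6
5│· · · ♟ · ♟ · ·│5
4│· · · · · ♙ · ·│4
3│· · · · ♙ · · ♘│3
2│♙ ♙ ♙ ♙ · · ♙ ♙│2
1│♖ · ♗ ♕ ♔ ♗ · ♖│1
  ─────────────────
  a b c d e f g h

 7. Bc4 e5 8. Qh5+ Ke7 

  a b c d e f g h
  ─────────────────
8│♜ · ♝ · · ♝ · ♜│8
7│♟ ♟ · ♛ ♚ · ♟ ♟│7
6│♞ · · ♟ · · · ♞│6
5│· · · ♟ ♟ ♟ · ♕│5
4│· · ♗ · · ♙ · ·│4
3│· · · · ♙ · · ♘│3
2│♙ ♙ ♙ ♙ · · ♙ ♙│2
1│♖ · ♗ · ♔ · · ♖│1
  ─────────────────
  a b c d e f g h

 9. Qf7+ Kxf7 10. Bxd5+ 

  a b c d e f g h
  ─────────────────
8│♜ · ♝ · · ♝ · ♜│8
7│♟ ♟ · ♛ · ♚ ♟ ♟│7
6│♞ · · ♟ · · · ♞│6
5│· · · ♗ ♟ ♟ · ·│5
4│· · · · · ♙ · ·│4
3│· · · · ♙ · · ♘│3
2│♙ ♙ ♙ ♙ · · ♙ ♙│2
1│♖ · ♗ · ♔ · · ♖│1
  ─────────────────
  a b c d e f g h


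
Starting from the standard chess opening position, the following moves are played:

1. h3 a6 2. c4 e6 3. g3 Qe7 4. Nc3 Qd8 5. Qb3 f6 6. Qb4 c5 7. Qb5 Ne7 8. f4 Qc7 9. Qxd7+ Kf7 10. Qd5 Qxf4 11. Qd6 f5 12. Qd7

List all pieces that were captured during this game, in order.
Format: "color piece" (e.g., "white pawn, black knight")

Tracking captures:
  Qxd7+: captured black pawn
  Qxf4: captured white pawn

black pawn, white pawn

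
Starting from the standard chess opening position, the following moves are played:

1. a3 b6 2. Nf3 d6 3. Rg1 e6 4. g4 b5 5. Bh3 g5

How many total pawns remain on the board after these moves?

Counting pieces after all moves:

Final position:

  a b c d e f g h
  ─────────────────
8│♜ ♞ ♝ ♛ ♚ ♝ ♞ ♜│8
7│♟ · ♟ · · ♟ · ♟│7
6│· · · ♟ ♟ · · ·│6
5│· ♟ · · · · ♟ ·│5
4│· · · · · · ♙ ·│4
3│♙ · · · · ♘ · ♗│3
2│· ♙ ♙ ♙ ♙ ♙ · ♙│2
1│♖ ♘ ♗ ♕ ♔ · ♖ ·│1
  ─────────────────
  a b c d e f g h


16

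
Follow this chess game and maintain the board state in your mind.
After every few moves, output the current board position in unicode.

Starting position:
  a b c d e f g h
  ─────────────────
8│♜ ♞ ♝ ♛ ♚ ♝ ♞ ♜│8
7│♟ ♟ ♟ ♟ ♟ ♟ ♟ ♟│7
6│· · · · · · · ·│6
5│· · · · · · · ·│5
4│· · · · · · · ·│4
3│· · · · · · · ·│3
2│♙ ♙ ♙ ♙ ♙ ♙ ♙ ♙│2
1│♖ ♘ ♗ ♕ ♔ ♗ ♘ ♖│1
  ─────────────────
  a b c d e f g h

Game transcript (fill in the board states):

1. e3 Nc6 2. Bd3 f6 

  a b c d e f g h
  ─────────────────
8│♜ · ♝ ♛ ♚ ♝ ♞ ♜│8
7│♟ ♟ ♟ ♟ ♟ · ♟ ♟│7
6│· · ♞ · · ♟ · ·│6
5│· · · · · · · ·│5
4│· · · · · · · ·│4
3│· · · ♗ ♙ · · ·│3
2│♙ ♙ ♙ ♙ · ♙ ♙ ♙│2
1│♖ ♘ ♗ ♕ ♔ · ♘ ♖│1
  ─────────────────
  a b c d e f g h

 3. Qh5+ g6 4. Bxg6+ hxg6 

  a b c d e f g h
  ─────────────────
8│♜ · ♝ ♛ ♚ ♝ ♞ ♜│8
7│♟ ♟ ♟ ♟ ♟ · · ·│7
6│· · ♞ · · ♟ ♟ ·│6
5│· · · · · · · ♕│5
4│· · · · · · · ·│4
3│· · · · ♙ · · ·│3
2│♙ ♙ ♙ ♙ · ♙ ♙ ♙│2
1│♖ ♘ ♗ · ♔ · ♘ ♖│1
  ─────────────────
  a b c d e f g h

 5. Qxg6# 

  a b c d e f g h
  ─────────────────
8│♜ · ♝ ♛ ♚ ♝ ♞ ♜│8
7│♟ ♟ ♟ ♟ ♟ · · ·│7
6│· · ♞ · · ♟ ♕ ·│6
5│· · · · · · · ·│5
4│· · · · · · · ·│4
3│· · · · ♙ · · ·│3
2│♙ ♙ ♙ ♙ · ♙ ♙ ♙│2
1│♖ ♘ ♗ · ♔ · ♘ ♖│1
  ─────────────────
  a b c d e f g h


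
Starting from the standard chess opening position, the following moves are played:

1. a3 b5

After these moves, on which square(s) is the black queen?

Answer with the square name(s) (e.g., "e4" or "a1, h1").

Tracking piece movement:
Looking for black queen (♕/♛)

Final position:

  a b c d e f g h
  ─────────────────
8│♜ ♞ ♝ ♛ ♚ ♝ ♞ ♜│8
7│♟ · ♟ ♟ ♟ ♟ ♟ ♟│7
6│· · · · · · · ·│6
5│· ♟ · · · · · ·│5
4│· · · · · · · ·│4
3│♙ · · · · · · ·│3
2│· ♙ ♙ ♙ ♙ ♙ ♙ ♙│2
1│♖ ♘ ♗ ♕ ♔ ♗ ♘ ♖│1
  ─────────────────
  a b c d e f g h


d8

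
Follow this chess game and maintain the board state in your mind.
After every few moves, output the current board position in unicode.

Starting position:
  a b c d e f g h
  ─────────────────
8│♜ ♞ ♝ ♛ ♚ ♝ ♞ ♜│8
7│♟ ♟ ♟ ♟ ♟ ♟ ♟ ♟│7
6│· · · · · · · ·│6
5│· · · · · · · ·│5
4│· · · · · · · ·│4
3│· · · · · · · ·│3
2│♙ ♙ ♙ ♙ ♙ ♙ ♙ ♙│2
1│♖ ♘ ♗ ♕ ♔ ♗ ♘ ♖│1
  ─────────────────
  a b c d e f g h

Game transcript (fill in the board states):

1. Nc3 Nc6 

  a b c d e f g h
  ─────────────────
8│♜ · ♝ ♛ ♚ ♝ ♞ ♜│8
7│♟ ♟ ♟ ♟ ♟ ♟ ♟ ♟│7
6│· · ♞ · · · · ·│6
5│· · · · · · · ·│5
4│· · · · · · · ·│4
3│· · ♘ · · · · ·│3
2│♙ ♙ ♙ ♙ ♙ ♙ ♙ ♙│2
1│♖ · ♗ ♕ ♔ ♗ ♘ ♖│1
  ─────────────────
  a b c d e f g h

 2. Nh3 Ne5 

  a b c d e f g h
  ─────────────────
8│♜ · ♝ ♛ ♚ ♝ ♞ ♜│8
7│♟ ♟ ♟ ♟ ♟ ♟ ♟ ♟│7
6│· · · · · · · ·│6
5│· · · · ♞ · · ·│5
4│· · · · · · · ·│4
3│· · ♘ · · · · ♘│3
2│♙ ♙ ♙ ♙ ♙ ♙ ♙ ♙│2
1│♖ · ♗ ♕ ♔ ♗ · ♖│1
  ─────────────────
  a b c d e f g h

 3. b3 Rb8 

  a b c d e f g h
  ─────────────────
8│· ♜ ♝ ♛ ♚ ♝ ♞ ♜│8
7│♟ ♟ ♟ ♟ ♟ ♟ ♟ ♟│7
6│· · · · · · · ·│6
5│· · · · ♞ · · ·│5
4│· · · · · · · ·│4
3│· ♙ ♘ · · · · ♘│3
2│♙ · ♙ ♙ ♙ ♙ ♙ ♙│2
1│♖ · ♗ ♕ ♔ ♗ · ♖│1
  ─────────────────
  a b c d e f g h

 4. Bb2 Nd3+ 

  a b c d e f g h
  ─────────────────
8│· ♜ ♝ ♛ ♚ ♝ ♞ ♜│8
7│♟ ♟ ♟ ♟ ♟ ♟ ♟ ♟│7
6│· · · · · · · ·│6
5│· · · · · · · ·│5
4│· · · · · · · ·│4
3│· ♙ ♘ ♞ · · · ♘│3
2│♙ ♗ ♙ ♙ ♙ ♙ ♙ ♙│2
1│♖ · · ♕ ♔ ♗ · ♖│1
  ─────────────────
  a b c d e f g h



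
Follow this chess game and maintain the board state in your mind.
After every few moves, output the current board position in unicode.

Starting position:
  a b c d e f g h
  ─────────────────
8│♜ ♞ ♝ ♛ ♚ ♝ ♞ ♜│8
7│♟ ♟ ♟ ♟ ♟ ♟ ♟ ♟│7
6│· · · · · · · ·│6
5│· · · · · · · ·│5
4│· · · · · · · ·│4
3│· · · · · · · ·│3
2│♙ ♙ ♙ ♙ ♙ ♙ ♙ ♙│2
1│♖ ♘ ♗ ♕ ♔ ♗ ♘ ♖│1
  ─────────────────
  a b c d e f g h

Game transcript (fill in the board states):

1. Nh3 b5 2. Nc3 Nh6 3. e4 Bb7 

  a b c d e f g h
  ─────────────────
8│♜ ♞ · ♛ ♚ ♝ · ♜│8
7│♟ ♝ ♟ ♟ ♟ ♟ ♟ ♟│7
6│· · · · · · · ♞│6
5│· ♟ · · · · · ·│5
4│· · · · ♙ · · ·│4
3│· · ♘ · · · · ♘│3
2│♙ ♙ ♙ ♙ · ♙ ♙ ♙│2
1│♖ · ♗ ♕ ♔ ♗ · ♖│1
  ─────────────────
  a b c d e f g h

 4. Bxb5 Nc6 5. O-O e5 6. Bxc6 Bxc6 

  a b c d e f g h
  ─────────────────
8│♜ · · ♛ ♚ ♝ · ♜│8
7│♟ · ♟ ♟ · ♟ ♟ ♟│7
6│· · ♝ · · · · ♞│6
5│· · · · ♟ · · ·│5
4│· · · · ♙ · · ·│4
3│· · ♘ · · · · ♘│3
2│♙ ♙ ♙ ♙ · ♙ ♙ ♙│2
1│♖ · ♗ ♕ · ♖ ♔ ·│1
  ─────────────────
  a b c d e f g h

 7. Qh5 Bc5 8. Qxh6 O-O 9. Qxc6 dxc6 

  a b c d e f g h
  ─────────────────
8│♜ · · ♛ · ♜ ♚ ·│8
7│♟ · ♟ · · ♟ ♟ ♟│7
6│· · ♟ · · · · ·│6
5│· · ♝ · ♟ · · ·│5
4│· · · · ♙ · · ·│4
3│· · ♘ · · · · ♘│3
2│♙ ♙ ♙ ♙ · ♙ ♙ ♙│2
1│♖ · ♗ · · ♖ ♔ ·│1
  ─────────────────
  a b c d e f g h

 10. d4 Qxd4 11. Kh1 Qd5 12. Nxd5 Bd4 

  a b c d e f g h
  ─────────────────
8│♜ · · · · ♜ ♚ ·│8
7│♟ · ♟ · · ♟ ♟ ♟│7
6│· · ♟ · · · · ·│6
5│· · · ♘ ♟ · · ·│5
4│· · · ♝ ♙ · · ·│4
3│· · · · · · · ♘│3
2│♙ ♙ ♙ · · ♙ ♙ ♙│2
1│♖ · ♗ · · ♖ · ♔│1
  ─────────────────
  a b c d e f g h

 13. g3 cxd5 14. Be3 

  a b c d e f g h
  ─────────────────
8│♜ · · · · ♜ ♚ ·│8
7│♟ · ♟ · · ♟ ♟ ♟│7
6│· · · · · · · ·│6
5│· · · ♟ ♟ · · ·│5
4│· · · ♝ ♙ · · ·│4
3│· · · · ♗ · ♙ ♘│3
2│♙ ♙ ♙ · · ♙ · ♙│2
1│♖ · · · · ♖ · ♔│1
  ─────────────────
  a b c d e f g h
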